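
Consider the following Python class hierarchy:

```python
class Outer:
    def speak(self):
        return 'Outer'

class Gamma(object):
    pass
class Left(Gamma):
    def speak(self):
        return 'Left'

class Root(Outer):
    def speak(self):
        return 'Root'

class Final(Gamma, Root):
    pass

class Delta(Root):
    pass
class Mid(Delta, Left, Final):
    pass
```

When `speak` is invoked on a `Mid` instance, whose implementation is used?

Left

L[Mid] = Mid + merge(L[Delta], L[Left], L[Final], [Delta Left Final])
  take Delta:  [Delta Root Outer object] + [Left Gamma object] + [Final Gamma Root Outer object] + [Delta Left Final]
  take Left:  [Root Outer object] + [Left Gamma object] + [Final Gamma Root Outer object] + [Left Final]
  take Final:  [Root Outer object] + [Gamma object] + [Final Gamma Root Outer object] + [Final]
  take Gamma:  [Root Outer object] + [Gamma object] + [Gamma Root Outer object]
  take Root:  [Root Outer object] + [object] + [Root Outer object]
  take Outer:  [Outer object] + [object] + [Outer object]
  take object:  [object] + [object] + [object]
MRO: Mid Delta Left Final Gamma Root Outer object
speak is defined in: Left, Outer, Root. First along the MRO is Left.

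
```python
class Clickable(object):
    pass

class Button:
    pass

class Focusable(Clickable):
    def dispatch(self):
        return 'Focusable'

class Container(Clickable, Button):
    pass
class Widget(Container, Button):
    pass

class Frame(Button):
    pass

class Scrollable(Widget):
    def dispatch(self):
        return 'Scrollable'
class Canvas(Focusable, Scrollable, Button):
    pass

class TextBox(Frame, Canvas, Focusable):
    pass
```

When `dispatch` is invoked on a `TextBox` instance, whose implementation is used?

L[TextBox] = TextBox + merge(L[Frame], L[Canvas], L[Focusable], [Frame Canvas Focusable])
  take Frame:  [Frame Button object] + [Canvas Focusable Scrollable Widget Container Clickable Button object] + [Focusable Clickable object] + [Frame Canvas Focusable]
  take Canvas:  [Button object] + [Canvas Focusable Scrollable Widget Container Clickable Button object] + [Focusable Clickable object] + [Canvas Focusable]
  take Focusable:  [Button object] + [Focusable Scrollable Widget Container Clickable Button object] + [Focusable Clickable object] + [Focusable]
  take Scrollable:  [Button object] + [Scrollable Widget Container Clickable Button object] + [Clickable object]
  take Widget:  [Button object] + [Widget Container Clickable Button object] + [Clickable object]
  take Container:  [Button object] + [Container Clickable Button object] + [Clickable object]
  take Clickable:  [Button object] + [Clickable Button object] + [Clickable object]
  take Button:  [Button object] + [Button object] + [object]
  take object:  [object] + [object] + [object]
MRO: TextBox Frame Canvas Focusable Scrollable Widget Container Clickable Button object
dispatch is defined in: Focusable, Scrollable. First along the MRO is Focusable.

Focusable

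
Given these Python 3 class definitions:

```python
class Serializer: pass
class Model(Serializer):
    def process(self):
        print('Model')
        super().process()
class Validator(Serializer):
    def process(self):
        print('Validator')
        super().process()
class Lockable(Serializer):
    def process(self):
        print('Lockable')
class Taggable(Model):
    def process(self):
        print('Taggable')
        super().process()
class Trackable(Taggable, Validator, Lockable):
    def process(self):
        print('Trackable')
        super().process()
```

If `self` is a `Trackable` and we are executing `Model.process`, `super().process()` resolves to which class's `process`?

Validator

L[Trackable] = Trackable + merge(L[Taggable], L[Validator], L[Lockable], [Taggable Validator Lockable])
  take Taggable:  [Taggable Model Serializer object] + [Validator Serializer object] + [Lockable Serializer object] + [Taggable Validator Lockable]
  take Model:  [Model Serializer object] + [Validator Serializer object] + [Lockable Serializer object] + [Validator Lockable]
  take Validator:  [Serializer object] + [Validator Serializer object] + [Lockable Serializer object] + [Validator Lockable]
  take Lockable:  [Serializer object] + [Serializer object] + [Lockable Serializer object] + [Lockable]
  take Serializer:  [Serializer object] + [Serializer object] + [Serializer object]
  take object:  [object] + [object] + [object]
MRO: Trackable Taggable Model Validator Lockable Serializer object
super() in Model.process on a Trackable instance goes to the class after Model in Trackable's MRO: Validator.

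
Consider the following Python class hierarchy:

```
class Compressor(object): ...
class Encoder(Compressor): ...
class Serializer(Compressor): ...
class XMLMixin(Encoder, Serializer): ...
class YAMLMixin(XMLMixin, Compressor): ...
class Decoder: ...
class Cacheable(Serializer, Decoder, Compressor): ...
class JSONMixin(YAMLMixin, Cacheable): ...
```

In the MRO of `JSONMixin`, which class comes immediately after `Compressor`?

object

L[JSONMixin] = JSONMixin + merge(L[YAMLMixin], L[Cacheable], [YAMLMixin Cacheable])
  take YAMLMixin:  [YAMLMixin XMLMixin Encoder Serializer Compressor object] + [Cacheable Serializer Decoder Compressor object] + [YAMLMixin Cacheable]
  take XMLMixin:  [XMLMixin Encoder Serializer Compressor object] + [Cacheable Serializer Decoder Compressor object] + [Cacheable]
  take Encoder:  [Encoder Serializer Compressor object] + [Cacheable Serializer Decoder Compressor object] + [Cacheable]
  take Cacheable:  [Serializer Compressor object] + [Cacheable Serializer Decoder Compressor object] + [Cacheable]
  take Serializer:  [Serializer Compressor object] + [Serializer Decoder Compressor object]
  take Decoder:  [Compressor object] + [Decoder Compressor object]
  take Compressor:  [Compressor object] + [Compressor object]
  take object:  [object] + [object]
MRO: JSONMixin YAMLMixin XMLMixin Encoder Cacheable Serializer Decoder Compressor object
Compressor is at position 7; next is object.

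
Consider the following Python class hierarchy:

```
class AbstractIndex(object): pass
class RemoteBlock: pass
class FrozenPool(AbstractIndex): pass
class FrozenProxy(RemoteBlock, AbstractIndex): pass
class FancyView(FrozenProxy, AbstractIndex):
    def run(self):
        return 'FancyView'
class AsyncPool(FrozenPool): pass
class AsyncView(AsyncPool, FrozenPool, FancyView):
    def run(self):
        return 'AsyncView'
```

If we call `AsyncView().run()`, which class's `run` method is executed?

L[AsyncView] = AsyncView + merge(L[AsyncPool], L[FrozenPool], L[FancyView], [AsyncPool FrozenPool FancyView])
  take AsyncPool:  [AsyncPool FrozenPool AbstractIndex object] + [FrozenPool AbstractIndex object] + [FancyView FrozenProxy RemoteBlock AbstractIndex object] + [AsyncPool FrozenPool FancyView]
  take FrozenPool:  [FrozenPool AbstractIndex object] + [FrozenPool AbstractIndex object] + [FancyView FrozenProxy RemoteBlock AbstractIndex object] + [FrozenPool FancyView]
  take FancyView:  [AbstractIndex object] + [AbstractIndex object] + [FancyView FrozenProxy RemoteBlock AbstractIndex object] + [FancyView]
  take FrozenProxy:  [AbstractIndex object] + [AbstractIndex object] + [FrozenProxy RemoteBlock AbstractIndex object]
  take RemoteBlock:  [AbstractIndex object] + [AbstractIndex object] + [RemoteBlock AbstractIndex object]
  take AbstractIndex:  [AbstractIndex object] + [AbstractIndex object] + [AbstractIndex object]
  take object:  [object] + [object] + [object]
MRO: AsyncView AsyncPool FrozenPool FancyView FrozenProxy RemoteBlock AbstractIndex object
run is defined in: AsyncView, FancyView. First along the MRO is AsyncView.

AsyncView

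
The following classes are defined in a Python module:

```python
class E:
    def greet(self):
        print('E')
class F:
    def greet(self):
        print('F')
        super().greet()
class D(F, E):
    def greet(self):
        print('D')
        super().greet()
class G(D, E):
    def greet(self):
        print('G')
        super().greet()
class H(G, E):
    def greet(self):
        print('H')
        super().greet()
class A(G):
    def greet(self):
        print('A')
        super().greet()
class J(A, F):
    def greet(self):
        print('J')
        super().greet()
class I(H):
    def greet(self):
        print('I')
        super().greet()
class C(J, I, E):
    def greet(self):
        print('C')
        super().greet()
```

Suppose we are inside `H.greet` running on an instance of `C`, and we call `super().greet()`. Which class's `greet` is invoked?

G

L[C] = C + merge(L[J], L[I], L[E], [J I E])
  take J:  [J A G D F E object] + [I H G D F E object] + [E object] + [J I E]
  take A:  [A G D F E object] + [I H G D F E object] + [E object] + [I E]
  take I:  [G D F E object] + [I H G D F E object] + [E object] + [I E]
  take H:  [G D F E object] + [H G D F E object] + [E object] + [E]
  take G:  [G D F E object] + [G D F E object] + [E object] + [E]
  take D:  [D F E object] + [D F E object] + [E object] + [E]
  take F:  [F E object] + [F E object] + [E object] + [E]
  take E:  [E object] + [E object] + [E object] + [E]
  take object:  [object] + [object] + [object]
MRO: C J A I H G D F E object
super() in H.greet on a C instance goes to the class after H in C's MRO: G.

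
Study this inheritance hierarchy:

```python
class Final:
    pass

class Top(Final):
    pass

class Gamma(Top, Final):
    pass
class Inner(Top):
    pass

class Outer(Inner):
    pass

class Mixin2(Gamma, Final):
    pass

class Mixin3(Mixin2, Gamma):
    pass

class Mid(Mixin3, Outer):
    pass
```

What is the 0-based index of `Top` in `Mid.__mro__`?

6

L[Mid] = Mid + merge(L[Mixin3], L[Outer], [Mixin3 Outer])
  take Mixin3:  [Mixin3 Mixin2 Gamma Top Final object] + [Outer Inner Top Final object] + [Mixin3 Outer]
  take Mixin2:  [Mixin2 Gamma Top Final object] + [Outer Inner Top Final object] + [Outer]
  take Gamma:  [Gamma Top Final object] + [Outer Inner Top Final object] + [Outer]
  take Outer:  [Top Final object] + [Outer Inner Top Final object] + [Outer]
  take Inner:  [Top Final object] + [Inner Top Final object]
  take Top:  [Top Final object] + [Top Final object]
  take Final:  [Final object] + [Final object]
  take object:  [object] + [object]
MRO: Mid Mixin3 Mixin2 Gamma Outer Inner Top Final object
Top sits at index 6.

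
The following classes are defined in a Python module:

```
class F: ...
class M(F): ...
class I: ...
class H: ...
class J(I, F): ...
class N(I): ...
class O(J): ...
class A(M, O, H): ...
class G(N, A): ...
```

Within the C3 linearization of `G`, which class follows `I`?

F

L[G] = G + merge(L[N], L[A], [N A])
  take N:  [N I object] + [A M O J I F H object] + [N A]
  take A:  [I object] + [A M O J I F H object] + [A]
  take M:  [I object] + [M O J I F H object]
  take O:  [I object] + [O J I F H object]
  take J:  [I object] + [J I F H object]
  take I:  [I object] + [I F H object]
  take F:  [object] + [F H object]
  take H:  [object] + [H object]
  take object:  [object] + [object]
MRO: G N A M O J I F H object
I is at position 6; next is F.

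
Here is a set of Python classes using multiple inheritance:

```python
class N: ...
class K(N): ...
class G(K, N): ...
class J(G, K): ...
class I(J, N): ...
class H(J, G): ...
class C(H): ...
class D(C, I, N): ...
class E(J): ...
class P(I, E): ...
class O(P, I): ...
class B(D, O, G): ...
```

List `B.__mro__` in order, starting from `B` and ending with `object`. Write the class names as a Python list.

L[B] = B + merge(L[D], L[O], L[G], [D O G])
  take D:  [D C H I J G K N object] + [O P I E J G K N object] + [G K N object] + [D O G]
  take C:  [C H I J G K N object] + [O P I E J G K N object] + [G K N object] + [O G]
  take H:  [H I J G K N object] + [O P I E J G K N object] + [G K N object] + [O G]
  take O:  [I J G K N object] + [O P I E J G K N object] + [G K N object] + [O G]
  take P:  [I J G K N object] + [P I E J G K N object] + [G K N object] + [G]
  take I:  [I J G K N object] + [I E J G K N object] + [G K N object] + [G]
  take E:  [J G K N object] + [E J G K N object] + [G K N object] + [G]
  take J:  [J G K N object] + [J G K N object] + [G K N object] + [G]
  take G:  [G K N object] + [G K N object] + [G K N object] + [G]
  take K:  [K N object] + [K N object] + [K N object]
  take N:  [N object] + [N object] + [N object]
  take object:  [object] + [object] + [object]

[B, D, C, H, O, P, I, E, J, G, K, N, object]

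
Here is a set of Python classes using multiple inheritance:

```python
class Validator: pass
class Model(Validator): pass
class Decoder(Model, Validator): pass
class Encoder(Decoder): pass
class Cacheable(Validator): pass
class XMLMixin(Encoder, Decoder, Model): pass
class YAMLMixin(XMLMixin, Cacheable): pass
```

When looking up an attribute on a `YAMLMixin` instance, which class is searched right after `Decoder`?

L[YAMLMixin] = YAMLMixin + merge(L[XMLMixin], L[Cacheable], [XMLMixin Cacheable])
  take XMLMixin:  [XMLMixin Encoder Decoder Model Validator object] + [Cacheable Validator object] + [XMLMixin Cacheable]
  take Encoder:  [Encoder Decoder Model Validator object] + [Cacheable Validator object] + [Cacheable]
  take Decoder:  [Decoder Model Validator object] + [Cacheable Validator object] + [Cacheable]
  take Model:  [Model Validator object] + [Cacheable Validator object] + [Cacheable]
  take Cacheable:  [Validator object] + [Cacheable Validator object] + [Cacheable]
  take Validator:  [Validator object] + [Validator object]
  take object:  [object] + [object]
MRO: YAMLMixin XMLMixin Encoder Decoder Model Cacheable Validator object
Decoder is at position 3; next is Model.

Model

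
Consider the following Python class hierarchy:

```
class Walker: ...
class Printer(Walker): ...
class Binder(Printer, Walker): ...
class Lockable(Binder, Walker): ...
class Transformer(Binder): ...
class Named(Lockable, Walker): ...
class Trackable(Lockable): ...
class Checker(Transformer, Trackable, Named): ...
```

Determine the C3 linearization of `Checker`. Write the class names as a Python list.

[Checker, Transformer, Trackable, Named, Lockable, Binder, Printer, Walker, object]

L[Checker] = Checker + merge(L[Transformer], L[Trackable], L[Named], [Transformer Trackable Named])
  take Transformer:  [Transformer Binder Printer Walker object] + [Trackable Lockable Binder Printer Walker object] + [Named Lockable Binder Printer Walker object] + [Transformer Trackable Named]
  take Trackable:  [Binder Printer Walker object] + [Trackable Lockable Binder Printer Walker object] + [Named Lockable Binder Printer Walker object] + [Trackable Named]
  take Named:  [Binder Printer Walker object] + [Lockable Binder Printer Walker object] + [Named Lockable Binder Printer Walker object] + [Named]
  take Lockable:  [Binder Printer Walker object] + [Lockable Binder Printer Walker object] + [Lockable Binder Printer Walker object]
  take Binder:  [Binder Printer Walker object] + [Binder Printer Walker object] + [Binder Printer Walker object]
  take Printer:  [Printer Walker object] + [Printer Walker object] + [Printer Walker object]
  take Walker:  [Walker object] + [Walker object] + [Walker object]
  take object:  [object] + [object] + [object]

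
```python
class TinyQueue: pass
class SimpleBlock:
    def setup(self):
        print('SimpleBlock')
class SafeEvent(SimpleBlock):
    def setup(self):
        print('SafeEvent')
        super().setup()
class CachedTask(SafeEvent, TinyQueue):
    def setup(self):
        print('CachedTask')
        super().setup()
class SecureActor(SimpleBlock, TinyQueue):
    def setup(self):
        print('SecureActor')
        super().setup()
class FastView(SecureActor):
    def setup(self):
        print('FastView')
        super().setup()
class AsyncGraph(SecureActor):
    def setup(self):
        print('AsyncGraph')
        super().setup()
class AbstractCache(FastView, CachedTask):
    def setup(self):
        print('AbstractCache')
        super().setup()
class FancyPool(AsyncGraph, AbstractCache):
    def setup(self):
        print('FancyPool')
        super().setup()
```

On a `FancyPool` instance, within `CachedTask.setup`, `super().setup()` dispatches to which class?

L[FancyPool] = FancyPool + merge(L[AsyncGraph], L[AbstractCache], [AsyncGraph AbstractCache])
  take AsyncGraph:  [AsyncGraph SecureActor SimpleBlock TinyQueue object] + [AbstractCache FastView SecureActor CachedTask SafeEvent SimpleBlock TinyQueue object] + [AsyncGraph AbstractCache]
  take AbstractCache:  [SecureActor SimpleBlock TinyQueue object] + [AbstractCache FastView SecureActor CachedTask SafeEvent SimpleBlock TinyQueue object] + [AbstractCache]
  take FastView:  [SecureActor SimpleBlock TinyQueue object] + [FastView SecureActor CachedTask SafeEvent SimpleBlock TinyQueue object]
  take SecureActor:  [SecureActor SimpleBlock TinyQueue object] + [SecureActor CachedTask SafeEvent SimpleBlock TinyQueue object]
  take CachedTask:  [SimpleBlock TinyQueue object] + [CachedTask SafeEvent SimpleBlock TinyQueue object]
  take SafeEvent:  [SimpleBlock TinyQueue object] + [SafeEvent SimpleBlock TinyQueue object]
  take SimpleBlock:  [SimpleBlock TinyQueue object] + [SimpleBlock TinyQueue object]
  take TinyQueue:  [TinyQueue object] + [TinyQueue object]
  take object:  [object] + [object]
MRO: FancyPool AsyncGraph AbstractCache FastView SecureActor CachedTask SafeEvent SimpleBlock TinyQueue object
super() in CachedTask.setup on a FancyPool instance goes to the class after CachedTask in FancyPool's MRO: SafeEvent.

SafeEvent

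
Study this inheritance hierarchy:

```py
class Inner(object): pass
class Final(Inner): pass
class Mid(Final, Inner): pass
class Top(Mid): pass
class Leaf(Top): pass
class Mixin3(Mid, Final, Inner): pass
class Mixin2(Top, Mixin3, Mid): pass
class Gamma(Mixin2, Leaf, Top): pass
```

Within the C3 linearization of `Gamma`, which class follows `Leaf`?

Top

L[Gamma] = Gamma + merge(L[Mixin2], L[Leaf], L[Top], [Mixin2 Leaf Top])
  take Mixin2:  [Mixin2 Top Mixin3 Mid Final Inner object] + [Leaf Top Mid Final Inner object] + [Top Mid Final Inner object] + [Mixin2 Leaf Top]
  take Leaf:  [Top Mixin3 Mid Final Inner object] + [Leaf Top Mid Final Inner object] + [Top Mid Final Inner object] + [Leaf Top]
  take Top:  [Top Mixin3 Mid Final Inner object] + [Top Mid Final Inner object] + [Top Mid Final Inner object] + [Top]
  take Mixin3:  [Mixin3 Mid Final Inner object] + [Mid Final Inner object] + [Mid Final Inner object]
  take Mid:  [Mid Final Inner object] + [Mid Final Inner object] + [Mid Final Inner object]
  take Final:  [Final Inner object] + [Final Inner object] + [Final Inner object]
  take Inner:  [Inner object] + [Inner object] + [Inner object]
  take object:  [object] + [object] + [object]
MRO: Gamma Mixin2 Leaf Top Mixin3 Mid Final Inner object
Leaf is at position 2; next is Top.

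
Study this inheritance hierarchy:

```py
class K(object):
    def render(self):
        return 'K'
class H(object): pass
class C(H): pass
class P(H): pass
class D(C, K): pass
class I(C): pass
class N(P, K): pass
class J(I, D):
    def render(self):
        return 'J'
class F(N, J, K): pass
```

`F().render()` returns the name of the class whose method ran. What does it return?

J

L[F] = F + merge(L[N], L[J], L[K], [N J K])
  take N:  [N P H K object] + [J I D C H K object] + [K object] + [N J K]
  take P:  [P H K object] + [J I D C H K object] + [K object] + [J K]
  take J:  [H K object] + [J I D C H K object] + [K object] + [J K]
  take I:  [H K object] + [I D C H K object] + [K object] + [K]
  take D:  [H K object] + [D C H K object] + [K object] + [K]
  take C:  [H K object] + [C H K object] + [K object] + [K]
  take H:  [H K object] + [H K object] + [K object] + [K]
  take K:  [K object] + [K object] + [K object] + [K]
  take object:  [object] + [object] + [object]
MRO: F N P J I D C H K object
render is defined in: J, K. First along the MRO is J.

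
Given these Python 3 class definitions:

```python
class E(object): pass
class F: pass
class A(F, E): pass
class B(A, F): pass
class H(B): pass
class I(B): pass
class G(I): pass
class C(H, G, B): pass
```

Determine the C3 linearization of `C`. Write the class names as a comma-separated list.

L[C] = C + merge(L[H], L[G], L[B], [H G B])
  take H:  [H B A F E object] + [G I B A F E object] + [B A F E object] + [H G B]
  take G:  [B A F E object] + [G I B A F E object] + [B A F E object] + [G B]
  take I:  [B A F E object] + [I B A F E object] + [B A F E object] + [B]
  take B:  [B A F E object] + [B A F E object] + [B A F E object] + [B]
  take A:  [A F E object] + [A F E object] + [A F E object]
  take F:  [F E object] + [F E object] + [F E object]
  take E:  [E object] + [E object] + [E object]
  take object:  [object] + [object] + [object]

C, H, G, I, B, A, F, E, object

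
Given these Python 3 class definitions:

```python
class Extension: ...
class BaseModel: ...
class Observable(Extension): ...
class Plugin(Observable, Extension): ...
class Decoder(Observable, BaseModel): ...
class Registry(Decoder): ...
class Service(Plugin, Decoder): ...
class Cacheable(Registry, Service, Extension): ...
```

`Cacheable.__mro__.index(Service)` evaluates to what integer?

2

L[Cacheable] = Cacheable + merge(L[Registry], L[Service], L[Extension], [Registry Service Extension])
  take Registry:  [Registry Decoder Observable Extension BaseModel object] + [Service Plugin Decoder Observable Extension BaseModel object] + [Extension object] + [Registry Service Extension]
  take Service:  [Decoder Observable Extension BaseModel object] + [Service Plugin Decoder Observable Extension BaseModel object] + [Extension object] + [Service Extension]
  take Plugin:  [Decoder Observable Extension BaseModel object] + [Plugin Decoder Observable Extension BaseModel object] + [Extension object] + [Extension]
  take Decoder:  [Decoder Observable Extension BaseModel object] + [Decoder Observable Extension BaseModel object] + [Extension object] + [Extension]
  take Observable:  [Observable Extension BaseModel object] + [Observable Extension BaseModel object] + [Extension object] + [Extension]
  take Extension:  [Extension BaseModel object] + [Extension BaseModel object] + [Extension object] + [Extension]
  take BaseModel:  [BaseModel object] + [BaseModel object] + [object]
  take object:  [object] + [object] + [object]
MRO: Cacheable Registry Service Plugin Decoder Observable Extension BaseModel object
Service sits at index 2.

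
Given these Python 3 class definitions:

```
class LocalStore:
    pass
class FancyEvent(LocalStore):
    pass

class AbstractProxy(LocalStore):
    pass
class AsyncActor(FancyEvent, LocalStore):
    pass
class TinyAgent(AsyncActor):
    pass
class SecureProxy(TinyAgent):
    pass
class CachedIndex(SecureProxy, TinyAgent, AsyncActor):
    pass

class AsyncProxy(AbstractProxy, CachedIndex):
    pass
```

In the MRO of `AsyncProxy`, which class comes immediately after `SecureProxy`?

L[AsyncProxy] = AsyncProxy + merge(L[AbstractProxy], L[CachedIndex], [AbstractProxy CachedIndex])
  take AbstractProxy:  [AbstractProxy LocalStore object] + [CachedIndex SecureProxy TinyAgent AsyncActor FancyEvent LocalStore object] + [AbstractProxy CachedIndex]
  take CachedIndex:  [LocalStore object] + [CachedIndex SecureProxy TinyAgent AsyncActor FancyEvent LocalStore object] + [CachedIndex]
  take SecureProxy:  [LocalStore object] + [SecureProxy TinyAgent AsyncActor FancyEvent LocalStore object]
  take TinyAgent:  [LocalStore object] + [TinyAgent AsyncActor FancyEvent LocalStore object]
  take AsyncActor:  [LocalStore object] + [AsyncActor FancyEvent LocalStore object]
  take FancyEvent:  [LocalStore object] + [FancyEvent LocalStore object]
  take LocalStore:  [LocalStore object] + [LocalStore object]
  take object:  [object] + [object]
MRO: AsyncProxy AbstractProxy CachedIndex SecureProxy TinyAgent AsyncActor FancyEvent LocalStore object
SecureProxy is at position 3; next is TinyAgent.

TinyAgent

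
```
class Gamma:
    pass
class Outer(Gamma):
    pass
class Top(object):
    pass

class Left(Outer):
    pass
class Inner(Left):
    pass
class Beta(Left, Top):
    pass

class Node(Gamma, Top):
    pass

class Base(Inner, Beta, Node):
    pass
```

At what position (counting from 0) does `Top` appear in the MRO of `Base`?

7

L[Base] = Base + merge(L[Inner], L[Beta], L[Node], [Inner Beta Node])
  take Inner:  [Inner Left Outer Gamma object] + [Beta Left Outer Gamma Top object] + [Node Gamma Top object] + [Inner Beta Node]
  take Beta:  [Left Outer Gamma object] + [Beta Left Outer Gamma Top object] + [Node Gamma Top object] + [Beta Node]
  take Left:  [Left Outer Gamma object] + [Left Outer Gamma Top object] + [Node Gamma Top object] + [Node]
  take Outer:  [Outer Gamma object] + [Outer Gamma Top object] + [Node Gamma Top object] + [Node]
  take Node:  [Gamma object] + [Gamma Top object] + [Node Gamma Top object] + [Node]
  take Gamma:  [Gamma object] + [Gamma Top object] + [Gamma Top object]
  take Top:  [object] + [Top object] + [Top object]
  take object:  [object] + [object] + [object]
MRO: Base Inner Beta Left Outer Node Gamma Top object
Top sits at index 7.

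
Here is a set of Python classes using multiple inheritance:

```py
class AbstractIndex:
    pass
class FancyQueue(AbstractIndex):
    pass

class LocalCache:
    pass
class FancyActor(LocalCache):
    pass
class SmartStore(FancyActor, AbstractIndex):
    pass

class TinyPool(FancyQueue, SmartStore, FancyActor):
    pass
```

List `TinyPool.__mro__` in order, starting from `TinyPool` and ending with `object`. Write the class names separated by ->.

L[TinyPool] = TinyPool + merge(L[FancyQueue], L[SmartStore], L[FancyActor], [FancyQueue SmartStore FancyActor])
  take FancyQueue:  [FancyQueue AbstractIndex object] + [SmartStore FancyActor LocalCache AbstractIndex object] + [FancyActor LocalCache object] + [FancyQueue SmartStore FancyActor]
  take SmartStore:  [AbstractIndex object] + [SmartStore FancyActor LocalCache AbstractIndex object] + [FancyActor LocalCache object] + [SmartStore FancyActor]
  take FancyActor:  [AbstractIndex object] + [FancyActor LocalCache AbstractIndex object] + [FancyActor LocalCache object] + [FancyActor]
  take LocalCache:  [AbstractIndex object] + [LocalCache AbstractIndex object] + [LocalCache object]
  take AbstractIndex:  [AbstractIndex object] + [AbstractIndex object] + [object]
  take object:  [object] + [object] + [object]

TinyPool -> FancyQueue -> SmartStore -> FancyActor -> LocalCache -> AbstractIndex -> object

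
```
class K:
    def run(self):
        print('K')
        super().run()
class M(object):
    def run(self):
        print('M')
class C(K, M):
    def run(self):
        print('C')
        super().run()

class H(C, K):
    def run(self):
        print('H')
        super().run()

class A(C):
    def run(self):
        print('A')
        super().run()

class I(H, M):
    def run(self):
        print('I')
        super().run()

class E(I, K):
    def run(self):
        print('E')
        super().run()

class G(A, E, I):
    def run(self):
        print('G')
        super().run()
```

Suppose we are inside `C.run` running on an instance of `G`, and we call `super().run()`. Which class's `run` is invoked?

K

L[G] = G + merge(L[A], L[E], L[I], [A E I])
  take A:  [A C K M object] + [E I H C K M object] + [I H C K M object] + [A E I]
  take E:  [C K M object] + [E I H C K M object] + [I H C K M object] + [E I]
  take I:  [C K M object] + [I H C K M object] + [I H C K M object] + [I]
  take H:  [C K M object] + [H C K M object] + [H C K M object]
  take C:  [C K M object] + [C K M object] + [C K M object]
  take K:  [K M object] + [K M object] + [K M object]
  take M:  [M object] + [M object] + [M object]
  take object:  [object] + [object] + [object]
MRO: G A E I H C K M object
super() in C.run on a G instance goes to the class after C in G's MRO: K.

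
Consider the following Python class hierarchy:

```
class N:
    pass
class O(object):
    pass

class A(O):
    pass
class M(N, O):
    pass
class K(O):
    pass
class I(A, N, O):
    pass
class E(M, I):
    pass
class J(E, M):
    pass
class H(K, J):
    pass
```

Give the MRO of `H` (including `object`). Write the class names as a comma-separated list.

L[H] = H + merge(L[K], L[J], [K J])
  take K:  [K O object] + [J E M I A N O object] + [K J]
  take J:  [O object] + [J E M I A N O object] + [J]
  take E:  [O object] + [E M I A N O object]
  take M:  [O object] + [M I A N O object]
  take I:  [O object] + [I A N O object]
  take A:  [O object] + [A N O object]
  take N:  [O object] + [N O object]
  take O:  [O object] + [O object]
  take object:  [object] + [object]

H, K, J, E, M, I, A, N, O, object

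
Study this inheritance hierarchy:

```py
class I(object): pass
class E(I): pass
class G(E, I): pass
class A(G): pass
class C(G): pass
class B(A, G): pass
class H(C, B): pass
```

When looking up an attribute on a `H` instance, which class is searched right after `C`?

L[H] = H + merge(L[C], L[B], [C B])
  take C:  [C G E I object] + [B A G E I object] + [C B]
  take B:  [G E I object] + [B A G E I object] + [B]
  take A:  [G E I object] + [A G E I object]
  take G:  [G E I object] + [G E I object]
  take E:  [E I object] + [E I object]
  take I:  [I object] + [I object]
  take object:  [object] + [object]
MRO: H C B A G E I object
C is at position 1; next is B.

B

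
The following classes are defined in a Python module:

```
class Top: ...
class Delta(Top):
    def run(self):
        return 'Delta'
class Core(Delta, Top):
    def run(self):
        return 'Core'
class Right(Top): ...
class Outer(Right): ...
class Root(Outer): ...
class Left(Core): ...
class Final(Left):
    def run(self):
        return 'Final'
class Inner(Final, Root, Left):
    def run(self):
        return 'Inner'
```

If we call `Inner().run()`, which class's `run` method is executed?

Inner

L[Inner] = Inner + merge(L[Final], L[Root], L[Left], [Final Root Left])
  take Final:  [Final Left Core Delta Top object] + [Root Outer Right Top object] + [Left Core Delta Top object] + [Final Root Left]
  take Root:  [Left Core Delta Top object] + [Root Outer Right Top object] + [Left Core Delta Top object] + [Root Left]
  take Left:  [Left Core Delta Top object] + [Outer Right Top object] + [Left Core Delta Top object] + [Left]
  take Core:  [Core Delta Top object] + [Outer Right Top object] + [Core Delta Top object]
  take Delta:  [Delta Top object] + [Outer Right Top object] + [Delta Top object]
  take Outer:  [Top object] + [Outer Right Top object] + [Top object]
  take Right:  [Top object] + [Right Top object] + [Top object]
  take Top:  [Top object] + [Top object] + [Top object]
  take object:  [object] + [object] + [object]
MRO: Inner Final Root Left Core Delta Outer Right Top object
run is defined in: Core, Delta, Final, Inner. First along the MRO is Inner.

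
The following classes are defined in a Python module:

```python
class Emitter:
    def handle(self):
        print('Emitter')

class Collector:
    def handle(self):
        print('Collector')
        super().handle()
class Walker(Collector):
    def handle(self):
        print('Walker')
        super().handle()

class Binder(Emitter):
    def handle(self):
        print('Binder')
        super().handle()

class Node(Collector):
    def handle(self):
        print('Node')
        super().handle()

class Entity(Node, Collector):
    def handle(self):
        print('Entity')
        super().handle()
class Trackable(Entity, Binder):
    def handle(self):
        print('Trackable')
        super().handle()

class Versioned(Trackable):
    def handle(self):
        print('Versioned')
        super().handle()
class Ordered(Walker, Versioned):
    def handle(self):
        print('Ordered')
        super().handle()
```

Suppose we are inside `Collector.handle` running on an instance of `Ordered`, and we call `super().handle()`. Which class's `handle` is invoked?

L[Ordered] = Ordered + merge(L[Walker], L[Versioned], [Walker Versioned])
  take Walker:  [Walker Collector object] + [Versioned Trackable Entity Node Collector Binder Emitter object] + [Walker Versioned]
  take Versioned:  [Collector object] + [Versioned Trackable Entity Node Collector Binder Emitter object] + [Versioned]
  take Trackable:  [Collector object] + [Trackable Entity Node Collector Binder Emitter object]
  take Entity:  [Collector object] + [Entity Node Collector Binder Emitter object]
  take Node:  [Collector object] + [Node Collector Binder Emitter object]
  take Collector:  [Collector object] + [Collector Binder Emitter object]
  take Binder:  [object] + [Binder Emitter object]
  take Emitter:  [object] + [Emitter object]
  take object:  [object] + [object]
MRO: Ordered Walker Versioned Trackable Entity Node Collector Binder Emitter object
super() in Collector.handle on a Ordered instance goes to the class after Collector in Ordered's MRO: Binder.

Binder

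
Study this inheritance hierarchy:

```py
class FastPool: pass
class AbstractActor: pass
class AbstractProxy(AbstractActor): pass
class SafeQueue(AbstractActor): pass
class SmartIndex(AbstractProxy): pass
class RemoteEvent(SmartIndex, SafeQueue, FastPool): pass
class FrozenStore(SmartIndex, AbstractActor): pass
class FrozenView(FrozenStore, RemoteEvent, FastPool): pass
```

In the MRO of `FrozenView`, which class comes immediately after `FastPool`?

object

L[FrozenView] = FrozenView + merge(L[FrozenStore], L[RemoteEvent], L[FastPool], [FrozenStore RemoteEvent FastPool])
  take FrozenStore:  [FrozenStore SmartIndex AbstractProxy AbstractActor object] + [RemoteEvent SmartIndex AbstractProxy SafeQueue AbstractActor FastPool object] + [FastPool object] + [FrozenStore RemoteEvent FastPool]
  take RemoteEvent:  [SmartIndex AbstractProxy AbstractActor object] + [RemoteEvent SmartIndex AbstractProxy SafeQueue AbstractActor FastPool object] + [FastPool object] + [RemoteEvent FastPool]
  take SmartIndex:  [SmartIndex AbstractProxy AbstractActor object] + [SmartIndex AbstractProxy SafeQueue AbstractActor FastPool object] + [FastPool object] + [FastPool]
  take AbstractProxy:  [AbstractProxy AbstractActor object] + [AbstractProxy SafeQueue AbstractActor FastPool object] + [FastPool object] + [FastPool]
  take SafeQueue:  [AbstractActor object] + [SafeQueue AbstractActor FastPool object] + [FastPool object] + [FastPool]
  take AbstractActor:  [AbstractActor object] + [AbstractActor FastPool object] + [FastPool object] + [FastPool]
  take FastPool:  [object] + [FastPool object] + [FastPool object] + [FastPool]
  take object:  [object] + [object] + [object]
MRO: FrozenView FrozenStore RemoteEvent SmartIndex AbstractProxy SafeQueue AbstractActor FastPool object
FastPool is at position 7; next is object.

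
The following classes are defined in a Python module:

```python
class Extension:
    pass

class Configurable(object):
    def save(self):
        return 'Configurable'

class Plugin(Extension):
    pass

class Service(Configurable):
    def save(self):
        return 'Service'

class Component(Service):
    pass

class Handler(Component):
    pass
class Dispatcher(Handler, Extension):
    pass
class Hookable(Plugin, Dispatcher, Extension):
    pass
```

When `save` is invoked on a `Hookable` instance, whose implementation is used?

L[Hookable] = Hookable + merge(L[Plugin], L[Dispatcher], L[Extension], [Plugin Dispatcher Extension])
  take Plugin:  [Plugin Extension object] + [Dispatcher Handler Component Service Configurable Extension object] + [Extension object] + [Plugin Dispatcher Extension]
  take Dispatcher:  [Extension object] + [Dispatcher Handler Component Service Configurable Extension object] + [Extension object] + [Dispatcher Extension]
  take Handler:  [Extension object] + [Handler Component Service Configurable Extension object] + [Extension object] + [Extension]
  take Component:  [Extension object] + [Component Service Configurable Extension object] + [Extension object] + [Extension]
  take Service:  [Extension object] + [Service Configurable Extension object] + [Extension object] + [Extension]
  take Configurable:  [Extension object] + [Configurable Extension object] + [Extension object] + [Extension]
  take Extension:  [Extension object] + [Extension object] + [Extension object] + [Extension]
  take object:  [object] + [object] + [object]
MRO: Hookable Plugin Dispatcher Handler Component Service Configurable Extension object
save is defined in: Configurable, Service. First along the MRO is Service.

Service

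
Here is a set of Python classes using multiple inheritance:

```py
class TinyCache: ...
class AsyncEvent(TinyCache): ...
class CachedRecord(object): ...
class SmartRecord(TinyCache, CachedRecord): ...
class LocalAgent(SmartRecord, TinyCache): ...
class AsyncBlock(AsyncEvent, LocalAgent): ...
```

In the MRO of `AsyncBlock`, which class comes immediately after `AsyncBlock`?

AsyncEvent

L[AsyncBlock] = AsyncBlock + merge(L[AsyncEvent], L[LocalAgent], [AsyncEvent LocalAgent])
  take AsyncEvent:  [AsyncEvent TinyCache object] + [LocalAgent SmartRecord TinyCache CachedRecord object] + [AsyncEvent LocalAgent]
  take LocalAgent:  [TinyCache object] + [LocalAgent SmartRecord TinyCache CachedRecord object] + [LocalAgent]
  take SmartRecord:  [TinyCache object] + [SmartRecord TinyCache CachedRecord object]
  take TinyCache:  [TinyCache object] + [TinyCache CachedRecord object]
  take CachedRecord:  [object] + [CachedRecord object]
  take object:  [object] + [object]
MRO: AsyncBlock AsyncEvent LocalAgent SmartRecord TinyCache CachedRecord object
AsyncBlock is at position 0; next is AsyncEvent.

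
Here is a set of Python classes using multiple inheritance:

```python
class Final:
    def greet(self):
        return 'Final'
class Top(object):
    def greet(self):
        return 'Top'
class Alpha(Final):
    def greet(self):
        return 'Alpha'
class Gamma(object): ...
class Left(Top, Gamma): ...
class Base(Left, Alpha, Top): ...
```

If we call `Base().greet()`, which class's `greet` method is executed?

L[Base] = Base + merge(L[Left], L[Alpha], L[Top], [Left Alpha Top])
  take Left:  [Left Top Gamma object] + [Alpha Final object] + [Top object] + [Left Alpha Top]
  take Alpha:  [Top Gamma object] + [Alpha Final object] + [Top object] + [Alpha Top]
  take Top:  [Top Gamma object] + [Final object] + [Top object] + [Top]
  take Gamma:  [Gamma object] + [Final object] + [object]
  take Final:  [object] + [Final object] + [object]
  take object:  [object] + [object] + [object]
MRO: Base Left Alpha Top Gamma Final object
greet is defined in: Alpha, Final, Top. First along the MRO is Alpha.

Alpha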